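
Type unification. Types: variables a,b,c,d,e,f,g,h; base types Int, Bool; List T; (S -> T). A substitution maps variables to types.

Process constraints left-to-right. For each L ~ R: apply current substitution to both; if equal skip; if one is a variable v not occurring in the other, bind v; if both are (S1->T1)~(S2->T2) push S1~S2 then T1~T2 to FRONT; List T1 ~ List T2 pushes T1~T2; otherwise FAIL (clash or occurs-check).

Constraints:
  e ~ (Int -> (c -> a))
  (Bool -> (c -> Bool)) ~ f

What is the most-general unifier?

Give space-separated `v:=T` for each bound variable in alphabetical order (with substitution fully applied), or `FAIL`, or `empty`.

step 1: unify e ~ (Int -> (c -> a))  [subst: {-} | 1 pending]
  bind e := (Int -> (c -> a))
step 2: unify (Bool -> (c -> Bool)) ~ f  [subst: {e:=(Int -> (c -> a))} | 0 pending]
  bind f := (Bool -> (c -> Bool))

Answer: e:=(Int -> (c -> a)) f:=(Bool -> (c -> Bool))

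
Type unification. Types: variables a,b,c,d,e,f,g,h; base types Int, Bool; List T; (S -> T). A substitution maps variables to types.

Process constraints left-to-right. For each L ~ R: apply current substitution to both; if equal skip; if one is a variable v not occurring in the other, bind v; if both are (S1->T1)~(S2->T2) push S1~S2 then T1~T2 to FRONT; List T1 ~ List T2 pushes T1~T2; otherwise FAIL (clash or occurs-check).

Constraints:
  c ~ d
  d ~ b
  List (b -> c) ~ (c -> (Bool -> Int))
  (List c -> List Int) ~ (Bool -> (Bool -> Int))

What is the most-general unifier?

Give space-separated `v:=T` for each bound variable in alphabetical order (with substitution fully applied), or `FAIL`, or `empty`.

step 1: unify c ~ d  [subst: {-} | 3 pending]
  bind c := d
step 2: unify d ~ b  [subst: {c:=d} | 2 pending]
  bind d := b
step 3: unify List (b -> b) ~ (b -> (Bool -> Int))  [subst: {c:=d, d:=b} | 1 pending]
  clash: List (b -> b) vs (b -> (Bool -> Int))

Answer: FAIL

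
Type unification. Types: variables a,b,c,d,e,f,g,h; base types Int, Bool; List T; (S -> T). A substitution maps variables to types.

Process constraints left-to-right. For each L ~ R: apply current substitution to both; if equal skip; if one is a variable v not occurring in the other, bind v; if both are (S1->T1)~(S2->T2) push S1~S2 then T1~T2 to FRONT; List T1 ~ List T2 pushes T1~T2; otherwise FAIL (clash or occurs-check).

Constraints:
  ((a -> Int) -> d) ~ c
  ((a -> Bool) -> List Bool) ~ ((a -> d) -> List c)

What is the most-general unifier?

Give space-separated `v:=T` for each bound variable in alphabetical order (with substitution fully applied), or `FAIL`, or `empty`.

Answer: FAIL

Derivation:
step 1: unify ((a -> Int) -> d) ~ c  [subst: {-} | 1 pending]
  bind c := ((a -> Int) -> d)
step 2: unify ((a -> Bool) -> List Bool) ~ ((a -> d) -> List ((a -> Int) -> d))  [subst: {c:=((a -> Int) -> d)} | 0 pending]
  -> decompose arrow: push (a -> Bool)~(a -> d), List Bool~List ((a -> Int) -> d)
step 3: unify (a -> Bool) ~ (a -> d)  [subst: {c:=((a -> Int) -> d)} | 1 pending]
  -> decompose arrow: push a~a, Bool~d
step 4: unify a ~ a  [subst: {c:=((a -> Int) -> d)} | 2 pending]
  -> identical, skip
step 5: unify Bool ~ d  [subst: {c:=((a -> Int) -> d)} | 1 pending]
  bind d := Bool
step 6: unify List Bool ~ List ((a -> Int) -> Bool)  [subst: {c:=((a -> Int) -> d), d:=Bool} | 0 pending]
  -> decompose List: push Bool~((a -> Int) -> Bool)
step 7: unify Bool ~ ((a -> Int) -> Bool)  [subst: {c:=((a -> Int) -> d), d:=Bool} | 0 pending]
  clash: Bool vs ((a -> Int) -> Bool)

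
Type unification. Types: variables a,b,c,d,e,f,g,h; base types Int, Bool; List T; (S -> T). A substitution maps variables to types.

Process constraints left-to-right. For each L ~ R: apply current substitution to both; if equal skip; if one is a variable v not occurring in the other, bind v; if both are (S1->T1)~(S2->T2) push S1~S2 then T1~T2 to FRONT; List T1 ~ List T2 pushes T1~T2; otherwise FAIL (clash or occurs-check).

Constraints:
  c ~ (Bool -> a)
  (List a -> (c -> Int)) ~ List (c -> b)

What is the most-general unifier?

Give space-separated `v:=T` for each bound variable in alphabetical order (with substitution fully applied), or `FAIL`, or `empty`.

step 1: unify c ~ (Bool -> a)  [subst: {-} | 1 pending]
  bind c := (Bool -> a)
step 2: unify (List a -> ((Bool -> a) -> Int)) ~ List ((Bool -> a) -> b)  [subst: {c:=(Bool -> a)} | 0 pending]
  clash: (List a -> ((Bool -> a) -> Int)) vs List ((Bool -> a) -> b)

Answer: FAIL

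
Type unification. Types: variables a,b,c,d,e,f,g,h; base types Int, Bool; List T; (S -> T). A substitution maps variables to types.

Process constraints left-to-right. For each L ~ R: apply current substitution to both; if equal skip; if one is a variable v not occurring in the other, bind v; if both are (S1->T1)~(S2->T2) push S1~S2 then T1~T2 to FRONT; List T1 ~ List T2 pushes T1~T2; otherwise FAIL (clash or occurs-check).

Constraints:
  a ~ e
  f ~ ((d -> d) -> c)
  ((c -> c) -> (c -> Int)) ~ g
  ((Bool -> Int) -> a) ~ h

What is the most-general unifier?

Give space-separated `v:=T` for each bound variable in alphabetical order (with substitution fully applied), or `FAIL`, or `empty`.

Answer: a:=e f:=((d -> d) -> c) g:=((c -> c) -> (c -> Int)) h:=((Bool -> Int) -> e)

Derivation:
step 1: unify a ~ e  [subst: {-} | 3 pending]
  bind a := e
step 2: unify f ~ ((d -> d) -> c)  [subst: {a:=e} | 2 pending]
  bind f := ((d -> d) -> c)
step 3: unify ((c -> c) -> (c -> Int)) ~ g  [subst: {a:=e, f:=((d -> d) -> c)} | 1 pending]
  bind g := ((c -> c) -> (c -> Int))
step 4: unify ((Bool -> Int) -> e) ~ h  [subst: {a:=e, f:=((d -> d) -> c), g:=((c -> c) -> (c -> Int))} | 0 pending]
  bind h := ((Bool -> Int) -> e)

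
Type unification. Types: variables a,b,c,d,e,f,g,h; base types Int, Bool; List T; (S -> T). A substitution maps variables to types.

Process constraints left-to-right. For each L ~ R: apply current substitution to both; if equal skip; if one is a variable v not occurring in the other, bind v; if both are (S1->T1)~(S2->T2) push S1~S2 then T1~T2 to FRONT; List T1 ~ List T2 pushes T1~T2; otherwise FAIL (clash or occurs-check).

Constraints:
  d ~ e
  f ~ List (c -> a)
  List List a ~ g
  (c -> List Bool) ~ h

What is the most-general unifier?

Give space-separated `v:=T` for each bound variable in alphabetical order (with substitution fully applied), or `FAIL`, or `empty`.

Answer: d:=e f:=List (c -> a) g:=List List a h:=(c -> List Bool)

Derivation:
step 1: unify d ~ e  [subst: {-} | 3 pending]
  bind d := e
step 2: unify f ~ List (c -> a)  [subst: {d:=e} | 2 pending]
  bind f := List (c -> a)
step 3: unify List List a ~ g  [subst: {d:=e, f:=List (c -> a)} | 1 pending]
  bind g := List List a
step 4: unify (c -> List Bool) ~ h  [subst: {d:=e, f:=List (c -> a), g:=List List a} | 0 pending]
  bind h := (c -> List Bool)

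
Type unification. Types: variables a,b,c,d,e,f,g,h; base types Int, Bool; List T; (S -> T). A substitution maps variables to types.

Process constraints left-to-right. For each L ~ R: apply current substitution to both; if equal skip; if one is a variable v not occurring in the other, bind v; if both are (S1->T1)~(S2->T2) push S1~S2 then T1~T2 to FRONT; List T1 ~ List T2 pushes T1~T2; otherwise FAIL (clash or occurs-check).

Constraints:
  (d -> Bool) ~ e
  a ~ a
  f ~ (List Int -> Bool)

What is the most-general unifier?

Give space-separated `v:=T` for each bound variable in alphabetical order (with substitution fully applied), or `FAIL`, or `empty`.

step 1: unify (d -> Bool) ~ e  [subst: {-} | 2 pending]
  bind e := (d -> Bool)
step 2: unify a ~ a  [subst: {e:=(d -> Bool)} | 1 pending]
  -> identical, skip
step 3: unify f ~ (List Int -> Bool)  [subst: {e:=(d -> Bool)} | 0 pending]
  bind f := (List Int -> Bool)

Answer: e:=(d -> Bool) f:=(List Int -> Bool)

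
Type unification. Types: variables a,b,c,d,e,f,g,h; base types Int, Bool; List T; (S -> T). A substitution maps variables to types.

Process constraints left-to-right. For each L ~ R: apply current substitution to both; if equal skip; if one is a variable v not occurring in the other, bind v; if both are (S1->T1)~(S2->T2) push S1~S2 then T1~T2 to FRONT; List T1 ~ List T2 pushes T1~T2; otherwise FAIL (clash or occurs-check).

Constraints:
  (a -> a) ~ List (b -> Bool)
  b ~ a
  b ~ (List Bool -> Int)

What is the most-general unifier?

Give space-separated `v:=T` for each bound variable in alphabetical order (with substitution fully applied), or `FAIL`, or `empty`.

step 1: unify (a -> a) ~ List (b -> Bool)  [subst: {-} | 2 pending]
  clash: (a -> a) vs List (b -> Bool)

Answer: FAIL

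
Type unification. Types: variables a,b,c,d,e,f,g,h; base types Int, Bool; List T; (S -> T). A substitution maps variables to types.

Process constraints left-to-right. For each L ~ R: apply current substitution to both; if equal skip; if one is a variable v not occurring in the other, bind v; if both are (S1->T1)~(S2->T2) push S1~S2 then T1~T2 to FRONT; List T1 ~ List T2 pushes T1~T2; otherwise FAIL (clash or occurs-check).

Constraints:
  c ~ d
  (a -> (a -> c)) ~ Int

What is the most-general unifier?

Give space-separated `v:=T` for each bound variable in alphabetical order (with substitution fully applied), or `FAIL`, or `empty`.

step 1: unify c ~ d  [subst: {-} | 1 pending]
  bind c := d
step 2: unify (a -> (a -> d)) ~ Int  [subst: {c:=d} | 0 pending]
  clash: (a -> (a -> d)) vs Int

Answer: FAIL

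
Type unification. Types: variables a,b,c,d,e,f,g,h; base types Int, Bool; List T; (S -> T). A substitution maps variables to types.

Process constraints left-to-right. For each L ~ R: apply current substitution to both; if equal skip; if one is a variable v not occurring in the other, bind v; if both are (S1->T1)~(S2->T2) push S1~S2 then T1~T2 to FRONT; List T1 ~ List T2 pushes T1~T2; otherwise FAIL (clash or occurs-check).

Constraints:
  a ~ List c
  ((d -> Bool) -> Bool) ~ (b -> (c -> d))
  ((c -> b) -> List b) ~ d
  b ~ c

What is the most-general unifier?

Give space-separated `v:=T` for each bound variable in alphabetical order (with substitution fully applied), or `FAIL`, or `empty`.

step 1: unify a ~ List c  [subst: {-} | 3 pending]
  bind a := List c
step 2: unify ((d -> Bool) -> Bool) ~ (b -> (c -> d))  [subst: {a:=List c} | 2 pending]
  -> decompose arrow: push (d -> Bool)~b, Bool~(c -> d)
step 3: unify (d -> Bool) ~ b  [subst: {a:=List c} | 3 pending]
  bind b := (d -> Bool)
step 4: unify Bool ~ (c -> d)  [subst: {a:=List c, b:=(d -> Bool)} | 2 pending]
  clash: Bool vs (c -> d)

Answer: FAIL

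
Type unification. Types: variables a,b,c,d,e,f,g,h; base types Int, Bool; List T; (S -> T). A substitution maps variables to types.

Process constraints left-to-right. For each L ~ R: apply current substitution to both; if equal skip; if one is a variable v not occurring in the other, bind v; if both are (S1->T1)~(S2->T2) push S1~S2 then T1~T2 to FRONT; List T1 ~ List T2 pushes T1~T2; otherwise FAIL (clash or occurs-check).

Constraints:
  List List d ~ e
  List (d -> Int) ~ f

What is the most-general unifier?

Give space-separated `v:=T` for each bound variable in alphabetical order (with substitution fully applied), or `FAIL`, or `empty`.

step 1: unify List List d ~ e  [subst: {-} | 1 pending]
  bind e := List List d
step 2: unify List (d -> Int) ~ f  [subst: {e:=List List d} | 0 pending]
  bind f := List (d -> Int)

Answer: e:=List List d f:=List (d -> Int)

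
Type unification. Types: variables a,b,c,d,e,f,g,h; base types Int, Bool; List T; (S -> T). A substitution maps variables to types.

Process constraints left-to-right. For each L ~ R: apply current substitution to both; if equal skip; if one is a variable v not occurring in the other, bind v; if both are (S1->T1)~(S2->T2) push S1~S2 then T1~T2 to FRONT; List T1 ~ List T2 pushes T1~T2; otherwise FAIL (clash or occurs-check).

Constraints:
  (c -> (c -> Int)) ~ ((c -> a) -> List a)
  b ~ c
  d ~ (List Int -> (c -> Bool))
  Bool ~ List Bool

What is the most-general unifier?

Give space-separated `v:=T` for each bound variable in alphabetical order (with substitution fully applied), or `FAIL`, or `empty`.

step 1: unify (c -> (c -> Int)) ~ ((c -> a) -> List a)  [subst: {-} | 3 pending]
  -> decompose arrow: push c~(c -> a), (c -> Int)~List a
step 2: unify c ~ (c -> a)  [subst: {-} | 4 pending]
  occurs-check fail: c in (c -> a)

Answer: FAIL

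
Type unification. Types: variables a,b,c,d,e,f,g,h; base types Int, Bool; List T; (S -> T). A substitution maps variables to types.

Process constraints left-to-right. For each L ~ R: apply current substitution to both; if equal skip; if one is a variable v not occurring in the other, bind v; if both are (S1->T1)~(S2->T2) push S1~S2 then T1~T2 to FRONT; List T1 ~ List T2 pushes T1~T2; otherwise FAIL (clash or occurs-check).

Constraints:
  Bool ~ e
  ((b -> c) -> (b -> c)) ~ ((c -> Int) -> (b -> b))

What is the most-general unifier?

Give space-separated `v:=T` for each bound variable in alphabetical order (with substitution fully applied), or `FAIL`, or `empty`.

step 1: unify Bool ~ e  [subst: {-} | 1 pending]
  bind e := Bool
step 2: unify ((b -> c) -> (b -> c)) ~ ((c -> Int) -> (b -> b))  [subst: {e:=Bool} | 0 pending]
  -> decompose arrow: push (b -> c)~(c -> Int), (b -> c)~(b -> b)
step 3: unify (b -> c) ~ (c -> Int)  [subst: {e:=Bool} | 1 pending]
  -> decompose arrow: push b~c, c~Int
step 4: unify b ~ c  [subst: {e:=Bool} | 2 pending]
  bind b := c
step 5: unify c ~ Int  [subst: {e:=Bool, b:=c} | 1 pending]
  bind c := Int
step 6: unify (Int -> Int) ~ (Int -> Int)  [subst: {e:=Bool, b:=c, c:=Int} | 0 pending]
  -> identical, skip

Answer: b:=Int c:=Int e:=Bool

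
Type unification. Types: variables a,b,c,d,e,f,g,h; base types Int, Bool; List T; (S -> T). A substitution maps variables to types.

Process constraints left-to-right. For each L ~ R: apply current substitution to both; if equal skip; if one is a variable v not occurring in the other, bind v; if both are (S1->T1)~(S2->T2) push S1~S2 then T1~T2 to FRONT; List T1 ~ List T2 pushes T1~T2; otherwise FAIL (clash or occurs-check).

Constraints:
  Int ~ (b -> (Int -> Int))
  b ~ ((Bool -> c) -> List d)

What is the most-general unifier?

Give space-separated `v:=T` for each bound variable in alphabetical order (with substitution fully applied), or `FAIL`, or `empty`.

Answer: FAIL

Derivation:
step 1: unify Int ~ (b -> (Int -> Int))  [subst: {-} | 1 pending]
  clash: Int vs (b -> (Int -> Int))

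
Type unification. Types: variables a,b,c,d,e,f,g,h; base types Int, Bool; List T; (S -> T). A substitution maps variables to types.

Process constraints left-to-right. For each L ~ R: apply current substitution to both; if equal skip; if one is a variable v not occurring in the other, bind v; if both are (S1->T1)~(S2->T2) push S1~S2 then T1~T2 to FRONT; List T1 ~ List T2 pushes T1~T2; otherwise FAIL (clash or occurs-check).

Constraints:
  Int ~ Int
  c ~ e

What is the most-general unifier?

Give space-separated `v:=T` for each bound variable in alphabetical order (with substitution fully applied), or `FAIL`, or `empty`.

Answer: c:=e

Derivation:
step 1: unify Int ~ Int  [subst: {-} | 1 pending]
  -> identical, skip
step 2: unify c ~ e  [subst: {-} | 0 pending]
  bind c := e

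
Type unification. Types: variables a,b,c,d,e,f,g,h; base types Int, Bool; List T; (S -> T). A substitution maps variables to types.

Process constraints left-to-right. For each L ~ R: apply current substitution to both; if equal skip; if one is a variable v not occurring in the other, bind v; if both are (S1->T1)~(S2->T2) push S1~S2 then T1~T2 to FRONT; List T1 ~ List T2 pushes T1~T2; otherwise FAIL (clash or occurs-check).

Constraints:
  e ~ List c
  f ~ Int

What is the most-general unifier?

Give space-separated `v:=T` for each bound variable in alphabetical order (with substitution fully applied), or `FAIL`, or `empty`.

Answer: e:=List c f:=Int

Derivation:
step 1: unify e ~ List c  [subst: {-} | 1 pending]
  bind e := List c
step 2: unify f ~ Int  [subst: {e:=List c} | 0 pending]
  bind f := Int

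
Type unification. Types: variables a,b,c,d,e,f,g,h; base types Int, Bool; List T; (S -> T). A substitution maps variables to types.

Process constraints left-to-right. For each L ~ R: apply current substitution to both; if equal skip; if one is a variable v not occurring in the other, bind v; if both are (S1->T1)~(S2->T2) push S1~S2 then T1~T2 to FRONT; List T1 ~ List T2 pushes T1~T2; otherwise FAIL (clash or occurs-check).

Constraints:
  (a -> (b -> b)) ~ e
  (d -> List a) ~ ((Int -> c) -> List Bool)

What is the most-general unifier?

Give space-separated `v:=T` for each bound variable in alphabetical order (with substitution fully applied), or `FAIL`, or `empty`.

step 1: unify (a -> (b -> b)) ~ e  [subst: {-} | 1 pending]
  bind e := (a -> (b -> b))
step 2: unify (d -> List a) ~ ((Int -> c) -> List Bool)  [subst: {e:=(a -> (b -> b))} | 0 pending]
  -> decompose arrow: push d~(Int -> c), List a~List Bool
step 3: unify d ~ (Int -> c)  [subst: {e:=(a -> (b -> b))} | 1 pending]
  bind d := (Int -> c)
step 4: unify List a ~ List Bool  [subst: {e:=(a -> (b -> b)), d:=(Int -> c)} | 0 pending]
  -> decompose List: push a~Bool
step 5: unify a ~ Bool  [subst: {e:=(a -> (b -> b)), d:=(Int -> c)} | 0 pending]
  bind a := Bool

Answer: a:=Bool d:=(Int -> c) e:=(Bool -> (b -> b))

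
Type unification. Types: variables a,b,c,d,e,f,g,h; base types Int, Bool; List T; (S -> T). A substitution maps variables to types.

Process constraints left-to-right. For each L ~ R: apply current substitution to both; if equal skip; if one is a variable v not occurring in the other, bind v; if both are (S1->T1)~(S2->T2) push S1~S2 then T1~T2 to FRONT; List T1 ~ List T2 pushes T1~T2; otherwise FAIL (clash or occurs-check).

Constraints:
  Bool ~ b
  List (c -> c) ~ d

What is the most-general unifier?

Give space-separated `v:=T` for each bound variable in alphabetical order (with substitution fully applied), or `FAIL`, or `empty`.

Answer: b:=Bool d:=List (c -> c)

Derivation:
step 1: unify Bool ~ b  [subst: {-} | 1 pending]
  bind b := Bool
step 2: unify List (c -> c) ~ d  [subst: {b:=Bool} | 0 pending]
  bind d := List (c -> c)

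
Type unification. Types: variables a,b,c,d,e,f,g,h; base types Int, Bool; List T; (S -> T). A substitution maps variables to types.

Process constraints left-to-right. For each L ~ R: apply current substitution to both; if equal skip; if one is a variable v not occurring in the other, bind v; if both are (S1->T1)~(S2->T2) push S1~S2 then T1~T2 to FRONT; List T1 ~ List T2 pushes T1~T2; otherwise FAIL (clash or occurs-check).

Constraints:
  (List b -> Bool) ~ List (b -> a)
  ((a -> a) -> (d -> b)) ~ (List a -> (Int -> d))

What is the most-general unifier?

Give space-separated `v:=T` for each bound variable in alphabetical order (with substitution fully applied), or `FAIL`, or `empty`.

Answer: FAIL

Derivation:
step 1: unify (List b -> Bool) ~ List (b -> a)  [subst: {-} | 1 pending]
  clash: (List b -> Bool) vs List (b -> a)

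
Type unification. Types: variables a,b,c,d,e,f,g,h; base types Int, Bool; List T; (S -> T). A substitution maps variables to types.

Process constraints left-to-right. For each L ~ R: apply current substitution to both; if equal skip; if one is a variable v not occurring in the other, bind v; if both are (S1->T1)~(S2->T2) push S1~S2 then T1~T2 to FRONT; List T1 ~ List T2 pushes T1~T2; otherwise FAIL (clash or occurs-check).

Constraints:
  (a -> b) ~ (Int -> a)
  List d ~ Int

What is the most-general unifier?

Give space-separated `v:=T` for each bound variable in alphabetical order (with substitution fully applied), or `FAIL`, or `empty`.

step 1: unify (a -> b) ~ (Int -> a)  [subst: {-} | 1 pending]
  -> decompose arrow: push a~Int, b~a
step 2: unify a ~ Int  [subst: {-} | 2 pending]
  bind a := Int
step 3: unify b ~ Int  [subst: {a:=Int} | 1 pending]
  bind b := Int
step 4: unify List d ~ Int  [subst: {a:=Int, b:=Int} | 0 pending]
  clash: List d vs Int

Answer: FAIL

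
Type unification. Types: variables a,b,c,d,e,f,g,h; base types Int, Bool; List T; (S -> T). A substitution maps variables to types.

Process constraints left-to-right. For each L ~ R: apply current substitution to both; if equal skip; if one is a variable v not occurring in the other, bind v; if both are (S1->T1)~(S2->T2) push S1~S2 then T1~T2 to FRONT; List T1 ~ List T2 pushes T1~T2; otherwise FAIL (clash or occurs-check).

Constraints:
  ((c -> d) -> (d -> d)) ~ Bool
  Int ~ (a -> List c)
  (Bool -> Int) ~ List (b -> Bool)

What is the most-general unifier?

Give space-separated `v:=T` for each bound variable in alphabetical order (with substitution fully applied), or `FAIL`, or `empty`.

step 1: unify ((c -> d) -> (d -> d)) ~ Bool  [subst: {-} | 2 pending]
  clash: ((c -> d) -> (d -> d)) vs Bool

Answer: FAIL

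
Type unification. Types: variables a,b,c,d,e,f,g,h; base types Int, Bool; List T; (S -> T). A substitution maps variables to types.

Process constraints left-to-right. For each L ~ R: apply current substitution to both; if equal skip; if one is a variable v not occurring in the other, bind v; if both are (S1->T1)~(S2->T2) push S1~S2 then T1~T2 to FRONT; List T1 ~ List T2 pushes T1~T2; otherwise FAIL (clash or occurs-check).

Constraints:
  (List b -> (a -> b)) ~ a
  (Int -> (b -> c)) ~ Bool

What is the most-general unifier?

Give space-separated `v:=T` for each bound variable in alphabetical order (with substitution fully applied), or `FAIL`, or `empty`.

Answer: FAIL

Derivation:
step 1: unify (List b -> (a -> b)) ~ a  [subst: {-} | 1 pending]
  occurs-check fail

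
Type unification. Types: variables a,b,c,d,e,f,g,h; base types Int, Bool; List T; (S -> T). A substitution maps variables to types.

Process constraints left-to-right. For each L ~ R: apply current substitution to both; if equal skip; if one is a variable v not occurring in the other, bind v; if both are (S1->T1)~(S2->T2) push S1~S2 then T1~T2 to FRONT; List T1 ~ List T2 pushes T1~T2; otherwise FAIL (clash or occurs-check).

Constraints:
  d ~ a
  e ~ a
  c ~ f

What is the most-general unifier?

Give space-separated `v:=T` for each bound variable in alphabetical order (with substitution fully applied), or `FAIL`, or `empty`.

step 1: unify d ~ a  [subst: {-} | 2 pending]
  bind d := a
step 2: unify e ~ a  [subst: {d:=a} | 1 pending]
  bind e := a
step 3: unify c ~ f  [subst: {d:=a, e:=a} | 0 pending]
  bind c := f

Answer: c:=f d:=a e:=a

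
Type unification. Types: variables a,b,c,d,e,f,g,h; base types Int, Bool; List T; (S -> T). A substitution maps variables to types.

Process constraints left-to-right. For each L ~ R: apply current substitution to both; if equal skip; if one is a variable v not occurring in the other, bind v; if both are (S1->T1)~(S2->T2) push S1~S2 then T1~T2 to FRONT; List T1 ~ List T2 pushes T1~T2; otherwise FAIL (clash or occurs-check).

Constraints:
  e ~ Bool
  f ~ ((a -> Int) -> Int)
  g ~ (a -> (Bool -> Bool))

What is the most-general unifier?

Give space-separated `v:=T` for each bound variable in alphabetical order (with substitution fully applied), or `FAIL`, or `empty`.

step 1: unify e ~ Bool  [subst: {-} | 2 pending]
  bind e := Bool
step 2: unify f ~ ((a -> Int) -> Int)  [subst: {e:=Bool} | 1 pending]
  bind f := ((a -> Int) -> Int)
step 3: unify g ~ (a -> (Bool -> Bool))  [subst: {e:=Bool, f:=((a -> Int) -> Int)} | 0 pending]
  bind g := (a -> (Bool -> Bool))

Answer: e:=Bool f:=((a -> Int) -> Int) g:=(a -> (Bool -> Bool))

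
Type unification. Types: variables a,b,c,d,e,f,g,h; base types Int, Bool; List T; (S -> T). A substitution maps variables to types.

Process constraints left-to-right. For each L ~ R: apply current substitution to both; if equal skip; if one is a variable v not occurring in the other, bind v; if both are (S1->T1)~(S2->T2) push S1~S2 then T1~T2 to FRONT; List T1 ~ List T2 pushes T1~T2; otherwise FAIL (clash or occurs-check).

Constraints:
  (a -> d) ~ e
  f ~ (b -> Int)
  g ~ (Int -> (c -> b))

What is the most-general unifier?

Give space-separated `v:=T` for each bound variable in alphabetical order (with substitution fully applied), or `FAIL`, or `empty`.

step 1: unify (a -> d) ~ e  [subst: {-} | 2 pending]
  bind e := (a -> d)
step 2: unify f ~ (b -> Int)  [subst: {e:=(a -> d)} | 1 pending]
  bind f := (b -> Int)
step 3: unify g ~ (Int -> (c -> b))  [subst: {e:=(a -> d), f:=(b -> Int)} | 0 pending]
  bind g := (Int -> (c -> b))

Answer: e:=(a -> d) f:=(b -> Int) g:=(Int -> (c -> b))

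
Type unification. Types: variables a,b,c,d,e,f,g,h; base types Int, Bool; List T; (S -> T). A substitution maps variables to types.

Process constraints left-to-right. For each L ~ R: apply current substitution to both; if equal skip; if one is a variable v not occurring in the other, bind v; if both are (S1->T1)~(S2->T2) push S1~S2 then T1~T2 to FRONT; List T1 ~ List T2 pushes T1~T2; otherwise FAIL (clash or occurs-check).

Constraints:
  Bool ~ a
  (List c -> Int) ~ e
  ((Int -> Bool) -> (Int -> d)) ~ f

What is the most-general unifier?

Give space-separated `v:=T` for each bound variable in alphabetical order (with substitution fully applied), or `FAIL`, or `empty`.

Answer: a:=Bool e:=(List c -> Int) f:=((Int -> Bool) -> (Int -> d))

Derivation:
step 1: unify Bool ~ a  [subst: {-} | 2 pending]
  bind a := Bool
step 2: unify (List c -> Int) ~ e  [subst: {a:=Bool} | 1 pending]
  bind e := (List c -> Int)
step 3: unify ((Int -> Bool) -> (Int -> d)) ~ f  [subst: {a:=Bool, e:=(List c -> Int)} | 0 pending]
  bind f := ((Int -> Bool) -> (Int -> d))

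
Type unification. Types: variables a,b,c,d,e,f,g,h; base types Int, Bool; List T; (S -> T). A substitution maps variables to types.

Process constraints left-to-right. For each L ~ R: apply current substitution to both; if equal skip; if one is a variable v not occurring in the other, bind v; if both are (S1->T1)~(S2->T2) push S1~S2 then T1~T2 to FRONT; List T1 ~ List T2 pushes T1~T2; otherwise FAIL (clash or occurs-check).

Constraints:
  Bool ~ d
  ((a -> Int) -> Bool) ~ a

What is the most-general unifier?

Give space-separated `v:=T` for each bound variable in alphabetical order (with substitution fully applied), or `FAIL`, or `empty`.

step 1: unify Bool ~ d  [subst: {-} | 1 pending]
  bind d := Bool
step 2: unify ((a -> Int) -> Bool) ~ a  [subst: {d:=Bool} | 0 pending]
  occurs-check fail

Answer: FAIL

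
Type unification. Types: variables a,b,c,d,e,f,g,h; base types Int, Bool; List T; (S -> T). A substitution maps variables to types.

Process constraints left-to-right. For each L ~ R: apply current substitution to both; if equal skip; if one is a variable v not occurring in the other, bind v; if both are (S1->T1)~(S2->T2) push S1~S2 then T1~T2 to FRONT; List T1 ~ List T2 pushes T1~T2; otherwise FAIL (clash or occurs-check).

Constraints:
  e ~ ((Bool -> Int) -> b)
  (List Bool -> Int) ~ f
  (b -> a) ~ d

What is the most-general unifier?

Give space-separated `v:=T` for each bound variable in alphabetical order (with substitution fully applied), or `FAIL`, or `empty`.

Answer: d:=(b -> a) e:=((Bool -> Int) -> b) f:=(List Bool -> Int)

Derivation:
step 1: unify e ~ ((Bool -> Int) -> b)  [subst: {-} | 2 pending]
  bind e := ((Bool -> Int) -> b)
step 2: unify (List Bool -> Int) ~ f  [subst: {e:=((Bool -> Int) -> b)} | 1 pending]
  bind f := (List Bool -> Int)
step 3: unify (b -> a) ~ d  [subst: {e:=((Bool -> Int) -> b), f:=(List Bool -> Int)} | 0 pending]
  bind d := (b -> a)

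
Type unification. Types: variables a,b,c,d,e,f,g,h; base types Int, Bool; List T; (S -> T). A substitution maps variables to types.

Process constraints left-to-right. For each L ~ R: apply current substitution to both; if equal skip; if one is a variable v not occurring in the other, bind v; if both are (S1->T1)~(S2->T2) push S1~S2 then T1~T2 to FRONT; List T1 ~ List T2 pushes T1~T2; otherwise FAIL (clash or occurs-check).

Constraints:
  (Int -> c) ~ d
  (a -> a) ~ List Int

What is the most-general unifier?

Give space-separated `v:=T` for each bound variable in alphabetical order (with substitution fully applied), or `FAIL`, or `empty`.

step 1: unify (Int -> c) ~ d  [subst: {-} | 1 pending]
  bind d := (Int -> c)
step 2: unify (a -> a) ~ List Int  [subst: {d:=(Int -> c)} | 0 pending]
  clash: (a -> a) vs List Int

Answer: FAIL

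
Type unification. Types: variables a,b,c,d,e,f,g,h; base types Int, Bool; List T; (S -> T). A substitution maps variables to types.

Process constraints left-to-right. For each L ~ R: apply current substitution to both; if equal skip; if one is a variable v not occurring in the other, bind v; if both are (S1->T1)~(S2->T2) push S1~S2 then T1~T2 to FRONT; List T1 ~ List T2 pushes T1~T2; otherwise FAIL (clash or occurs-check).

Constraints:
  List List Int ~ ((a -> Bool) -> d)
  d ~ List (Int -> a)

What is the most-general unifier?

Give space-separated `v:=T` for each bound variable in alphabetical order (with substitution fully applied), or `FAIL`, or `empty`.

Answer: FAIL

Derivation:
step 1: unify List List Int ~ ((a -> Bool) -> d)  [subst: {-} | 1 pending]
  clash: List List Int vs ((a -> Bool) -> d)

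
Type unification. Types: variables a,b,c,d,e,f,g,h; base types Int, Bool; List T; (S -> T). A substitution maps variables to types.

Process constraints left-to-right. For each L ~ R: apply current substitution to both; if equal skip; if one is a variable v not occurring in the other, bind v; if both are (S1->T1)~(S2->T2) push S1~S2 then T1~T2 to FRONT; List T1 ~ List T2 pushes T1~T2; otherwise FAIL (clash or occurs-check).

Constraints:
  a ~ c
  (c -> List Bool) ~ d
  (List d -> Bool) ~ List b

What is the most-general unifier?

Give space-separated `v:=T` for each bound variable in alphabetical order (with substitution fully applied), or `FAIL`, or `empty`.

Answer: FAIL

Derivation:
step 1: unify a ~ c  [subst: {-} | 2 pending]
  bind a := c
step 2: unify (c -> List Bool) ~ d  [subst: {a:=c} | 1 pending]
  bind d := (c -> List Bool)
step 3: unify (List (c -> List Bool) -> Bool) ~ List b  [subst: {a:=c, d:=(c -> List Bool)} | 0 pending]
  clash: (List (c -> List Bool) -> Bool) vs List b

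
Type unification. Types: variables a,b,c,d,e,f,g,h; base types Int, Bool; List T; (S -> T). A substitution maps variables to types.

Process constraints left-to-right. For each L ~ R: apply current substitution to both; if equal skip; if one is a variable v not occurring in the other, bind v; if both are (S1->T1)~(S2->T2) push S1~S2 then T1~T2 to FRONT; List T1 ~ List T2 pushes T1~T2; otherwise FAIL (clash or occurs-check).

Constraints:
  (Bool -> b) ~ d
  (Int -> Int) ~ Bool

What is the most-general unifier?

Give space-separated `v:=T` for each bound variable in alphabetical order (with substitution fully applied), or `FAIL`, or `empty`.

Answer: FAIL

Derivation:
step 1: unify (Bool -> b) ~ d  [subst: {-} | 1 pending]
  bind d := (Bool -> b)
step 2: unify (Int -> Int) ~ Bool  [subst: {d:=(Bool -> b)} | 0 pending]
  clash: (Int -> Int) vs Bool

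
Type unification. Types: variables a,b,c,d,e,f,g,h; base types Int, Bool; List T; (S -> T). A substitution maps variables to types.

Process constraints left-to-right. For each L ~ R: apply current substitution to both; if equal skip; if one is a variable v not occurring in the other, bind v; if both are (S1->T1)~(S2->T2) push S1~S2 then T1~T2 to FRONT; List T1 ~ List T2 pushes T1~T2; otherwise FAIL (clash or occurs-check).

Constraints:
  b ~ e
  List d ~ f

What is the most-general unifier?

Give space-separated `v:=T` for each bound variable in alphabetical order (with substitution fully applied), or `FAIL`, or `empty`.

Answer: b:=e f:=List d

Derivation:
step 1: unify b ~ e  [subst: {-} | 1 pending]
  bind b := e
step 2: unify List d ~ f  [subst: {b:=e} | 0 pending]
  bind f := List d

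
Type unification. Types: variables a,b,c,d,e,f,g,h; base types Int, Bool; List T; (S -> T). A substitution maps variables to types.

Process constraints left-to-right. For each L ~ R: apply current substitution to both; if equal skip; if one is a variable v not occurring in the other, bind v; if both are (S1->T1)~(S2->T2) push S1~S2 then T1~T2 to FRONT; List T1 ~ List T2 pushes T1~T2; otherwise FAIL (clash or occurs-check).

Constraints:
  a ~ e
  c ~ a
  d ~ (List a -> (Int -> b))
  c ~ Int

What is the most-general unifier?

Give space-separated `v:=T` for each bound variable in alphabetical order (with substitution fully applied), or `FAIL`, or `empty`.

step 1: unify a ~ e  [subst: {-} | 3 pending]
  bind a := e
step 2: unify c ~ e  [subst: {a:=e} | 2 pending]
  bind c := e
step 3: unify d ~ (List e -> (Int -> b))  [subst: {a:=e, c:=e} | 1 pending]
  bind d := (List e -> (Int -> b))
step 4: unify e ~ Int  [subst: {a:=e, c:=e, d:=(List e -> (Int -> b))} | 0 pending]
  bind e := Int

Answer: a:=Int c:=Int d:=(List Int -> (Int -> b)) e:=Int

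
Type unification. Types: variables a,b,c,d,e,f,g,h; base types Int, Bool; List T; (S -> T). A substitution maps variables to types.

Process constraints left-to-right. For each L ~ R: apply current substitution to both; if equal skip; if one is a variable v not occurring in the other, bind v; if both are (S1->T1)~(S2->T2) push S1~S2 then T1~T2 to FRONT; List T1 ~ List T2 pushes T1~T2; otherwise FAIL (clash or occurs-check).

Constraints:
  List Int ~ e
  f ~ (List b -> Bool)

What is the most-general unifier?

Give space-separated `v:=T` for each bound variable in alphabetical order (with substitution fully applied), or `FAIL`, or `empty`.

step 1: unify List Int ~ e  [subst: {-} | 1 pending]
  bind e := List Int
step 2: unify f ~ (List b -> Bool)  [subst: {e:=List Int} | 0 pending]
  bind f := (List b -> Bool)

Answer: e:=List Int f:=(List b -> Bool)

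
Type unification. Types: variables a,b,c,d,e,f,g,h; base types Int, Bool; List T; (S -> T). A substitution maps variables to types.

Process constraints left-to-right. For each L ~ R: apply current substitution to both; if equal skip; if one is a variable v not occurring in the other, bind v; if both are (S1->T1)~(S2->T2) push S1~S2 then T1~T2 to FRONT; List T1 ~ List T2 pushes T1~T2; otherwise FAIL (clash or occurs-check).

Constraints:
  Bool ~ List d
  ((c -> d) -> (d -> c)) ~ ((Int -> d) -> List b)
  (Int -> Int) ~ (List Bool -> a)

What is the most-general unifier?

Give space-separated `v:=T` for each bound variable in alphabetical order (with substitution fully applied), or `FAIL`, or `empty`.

Answer: FAIL

Derivation:
step 1: unify Bool ~ List d  [subst: {-} | 2 pending]
  clash: Bool vs List d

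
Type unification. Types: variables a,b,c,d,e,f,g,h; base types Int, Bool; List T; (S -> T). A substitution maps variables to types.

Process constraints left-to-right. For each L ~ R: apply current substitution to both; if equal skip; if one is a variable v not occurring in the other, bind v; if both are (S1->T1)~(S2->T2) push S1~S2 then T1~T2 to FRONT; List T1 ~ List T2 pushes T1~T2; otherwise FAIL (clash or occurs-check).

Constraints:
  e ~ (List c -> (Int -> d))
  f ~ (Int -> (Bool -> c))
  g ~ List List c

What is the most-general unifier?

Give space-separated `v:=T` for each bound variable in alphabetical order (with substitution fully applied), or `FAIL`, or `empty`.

step 1: unify e ~ (List c -> (Int -> d))  [subst: {-} | 2 pending]
  bind e := (List c -> (Int -> d))
step 2: unify f ~ (Int -> (Bool -> c))  [subst: {e:=(List c -> (Int -> d))} | 1 pending]
  bind f := (Int -> (Bool -> c))
step 3: unify g ~ List List c  [subst: {e:=(List c -> (Int -> d)), f:=(Int -> (Bool -> c))} | 0 pending]
  bind g := List List c

Answer: e:=(List c -> (Int -> d)) f:=(Int -> (Bool -> c)) g:=List List c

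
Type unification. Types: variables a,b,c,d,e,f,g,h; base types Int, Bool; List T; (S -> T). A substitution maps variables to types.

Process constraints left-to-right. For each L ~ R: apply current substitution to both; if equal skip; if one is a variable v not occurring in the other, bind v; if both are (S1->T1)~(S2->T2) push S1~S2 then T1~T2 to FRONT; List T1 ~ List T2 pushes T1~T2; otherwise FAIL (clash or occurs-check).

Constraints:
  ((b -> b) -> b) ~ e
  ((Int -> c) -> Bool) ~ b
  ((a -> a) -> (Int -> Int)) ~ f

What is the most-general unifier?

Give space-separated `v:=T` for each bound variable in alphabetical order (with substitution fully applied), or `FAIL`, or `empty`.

Answer: b:=((Int -> c) -> Bool) e:=((((Int -> c) -> Bool) -> ((Int -> c) -> Bool)) -> ((Int -> c) -> Bool)) f:=((a -> a) -> (Int -> Int))

Derivation:
step 1: unify ((b -> b) -> b) ~ e  [subst: {-} | 2 pending]
  bind e := ((b -> b) -> b)
step 2: unify ((Int -> c) -> Bool) ~ b  [subst: {e:=((b -> b) -> b)} | 1 pending]
  bind b := ((Int -> c) -> Bool)
step 3: unify ((a -> a) -> (Int -> Int)) ~ f  [subst: {e:=((b -> b) -> b), b:=((Int -> c) -> Bool)} | 0 pending]
  bind f := ((a -> a) -> (Int -> Int))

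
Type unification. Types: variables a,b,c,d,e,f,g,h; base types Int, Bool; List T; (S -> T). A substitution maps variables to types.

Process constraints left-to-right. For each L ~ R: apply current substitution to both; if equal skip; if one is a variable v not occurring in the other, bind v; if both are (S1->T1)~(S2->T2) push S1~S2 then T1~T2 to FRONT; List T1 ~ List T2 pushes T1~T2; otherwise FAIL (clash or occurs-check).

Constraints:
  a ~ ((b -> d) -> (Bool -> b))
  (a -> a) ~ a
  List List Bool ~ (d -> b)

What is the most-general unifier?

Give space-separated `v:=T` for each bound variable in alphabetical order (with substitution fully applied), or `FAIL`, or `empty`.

step 1: unify a ~ ((b -> d) -> (Bool -> b))  [subst: {-} | 2 pending]
  bind a := ((b -> d) -> (Bool -> b))
step 2: unify (((b -> d) -> (Bool -> b)) -> ((b -> d) -> (Bool -> b))) ~ ((b -> d) -> (Bool -> b))  [subst: {a:=((b -> d) -> (Bool -> b))} | 1 pending]
  -> decompose arrow: push ((b -> d) -> (Bool -> b))~(b -> d), ((b -> d) -> (Bool -> b))~(Bool -> b)
step 3: unify ((b -> d) -> (Bool -> b)) ~ (b -> d)  [subst: {a:=((b -> d) -> (Bool -> b))} | 2 pending]
  -> decompose arrow: push (b -> d)~b, (Bool -> b)~d
step 4: unify (b -> d) ~ b  [subst: {a:=((b -> d) -> (Bool -> b))} | 3 pending]
  occurs-check fail

Answer: FAIL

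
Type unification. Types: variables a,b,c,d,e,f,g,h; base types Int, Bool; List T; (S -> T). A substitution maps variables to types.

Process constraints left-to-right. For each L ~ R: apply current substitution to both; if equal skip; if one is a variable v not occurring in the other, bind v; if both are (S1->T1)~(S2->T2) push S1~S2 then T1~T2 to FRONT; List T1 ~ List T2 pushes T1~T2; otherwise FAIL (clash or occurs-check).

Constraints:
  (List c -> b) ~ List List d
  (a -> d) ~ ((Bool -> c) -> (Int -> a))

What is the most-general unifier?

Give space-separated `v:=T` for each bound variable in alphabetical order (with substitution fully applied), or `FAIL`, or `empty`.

Answer: FAIL

Derivation:
step 1: unify (List c -> b) ~ List List d  [subst: {-} | 1 pending]
  clash: (List c -> b) vs List List d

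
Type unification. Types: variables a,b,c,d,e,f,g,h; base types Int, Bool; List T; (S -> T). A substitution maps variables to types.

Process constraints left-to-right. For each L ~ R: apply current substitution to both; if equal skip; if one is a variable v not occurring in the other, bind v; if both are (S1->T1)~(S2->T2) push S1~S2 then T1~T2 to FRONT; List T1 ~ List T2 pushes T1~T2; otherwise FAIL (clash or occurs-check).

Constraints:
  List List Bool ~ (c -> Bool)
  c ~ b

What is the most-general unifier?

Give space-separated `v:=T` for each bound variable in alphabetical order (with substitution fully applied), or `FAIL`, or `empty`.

step 1: unify List List Bool ~ (c -> Bool)  [subst: {-} | 1 pending]
  clash: List List Bool vs (c -> Bool)

Answer: FAIL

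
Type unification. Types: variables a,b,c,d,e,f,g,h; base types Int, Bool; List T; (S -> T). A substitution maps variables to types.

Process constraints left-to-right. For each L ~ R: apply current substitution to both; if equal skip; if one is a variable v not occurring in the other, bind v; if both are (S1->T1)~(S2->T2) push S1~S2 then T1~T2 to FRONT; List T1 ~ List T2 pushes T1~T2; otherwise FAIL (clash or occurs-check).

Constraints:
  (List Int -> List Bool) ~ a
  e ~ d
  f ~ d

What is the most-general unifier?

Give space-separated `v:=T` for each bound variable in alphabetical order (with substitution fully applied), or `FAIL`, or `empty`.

step 1: unify (List Int -> List Bool) ~ a  [subst: {-} | 2 pending]
  bind a := (List Int -> List Bool)
step 2: unify e ~ d  [subst: {a:=(List Int -> List Bool)} | 1 pending]
  bind e := d
step 3: unify f ~ d  [subst: {a:=(List Int -> List Bool), e:=d} | 0 pending]
  bind f := d

Answer: a:=(List Int -> List Bool) e:=d f:=d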